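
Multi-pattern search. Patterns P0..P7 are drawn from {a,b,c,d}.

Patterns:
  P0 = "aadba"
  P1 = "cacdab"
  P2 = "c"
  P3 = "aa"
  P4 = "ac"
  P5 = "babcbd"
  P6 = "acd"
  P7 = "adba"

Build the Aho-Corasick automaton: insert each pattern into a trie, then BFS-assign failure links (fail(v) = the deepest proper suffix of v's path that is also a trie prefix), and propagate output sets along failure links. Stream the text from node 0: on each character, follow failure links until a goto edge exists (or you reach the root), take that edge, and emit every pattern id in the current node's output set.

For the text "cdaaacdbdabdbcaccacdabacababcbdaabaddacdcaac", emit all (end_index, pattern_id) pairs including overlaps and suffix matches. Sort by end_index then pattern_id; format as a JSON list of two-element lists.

Build:
Trie nodes:
  n0 'ε': a→1 b→13 c→6
  n1 'a': a→2 c→12 d→20
  n2 'aa': d→3  ←P3
  n3 'aad': b→4
  n4 'aadb': a→5
  n5 'aadba': ·  ←P0
  n6 'c': a→7  ←P2
  n7 'ca': c→8
  n8 'cac': d→9
  n9 'cacd': a→10
  n10 'cacda': b→11
  n11 'cacdab': ·  ←P1
  n12 'ac': d→19  ←P4
  n13 'b': a→14
  n14 'ba': b→15
  n15 'bab': c→16
  n16 'babc': b→17
  n17 'babcb': d→18
  n18 'babcbd': ·  ←P5
  n19 'acd': ·  ←P6
  n20 'ad': b→21
  n21 'adb': a→22
  n22 'adba': ·  ←P7

Failure links (BFS by depth):
  fail(1) 'a': from fail(0)=0 chase 'a': 0 ⇒ 0;  out=∅∪out(0)=∅
  fail(6) 'c': from fail(0)=0 chase 'c': 0 ⇒ 0;  out={2}∪out(0)={2}
  fail(13) 'b': from fail(0)=0 chase 'b': 0 ⇒ 0;  out=∅∪out(0)=∅
  fail(2) 'aa': from fail(1)=0 chase 'a': 0 ⇒ 1;  out={3}∪out(1)={3}
  fail(7) 'ca': from fail(6)=0 chase 'a': 0 ⇒ 1;  out=∅∪out(1)=∅
  fail(12) 'ac': from fail(1)=0 chase 'c': 0 ⇒ 6;  out={4}∪out(6)={2,4}
  fail(14) 'ba': from fail(13)=0 chase 'a': 0 ⇒ 1;  out=∅∪out(1)=∅
  fail(20) 'ad': from fail(1)=0 chase 'd': 0 ⇒ 0;  out=∅∪out(0)=∅
  fail(3) 'aad': from fail(2)=1 chase 'd': 1 ⇒ 20;  out=∅∪out(20)=∅
  fail(8) 'cac': from fail(7)=1 chase 'c': 1 ⇒ 12;  out=∅∪out(12)={2,4}
  fail(15) 'bab': from fail(14)=1 chase 'b': 1→0 ⇒ 13;  out=∅∪out(13)=∅
  fail(19) 'acd': from fail(12)=6 chase 'd': 6→0 ⇒ 0;  out={6}∪out(0)={6}
  fail(21) 'adb': from fail(20)=0 chase 'b': 0 ⇒ 13;  out=∅∪out(13)=∅
  fail(4) 'aadb': from fail(3)=20 chase 'b': 20 ⇒ 21;  out=∅∪out(21)=∅
  fail(9) 'cacd': from fail(8)=12 chase 'd': 12 ⇒ 19;  out=∅∪out(19)={6}
  fail(16) 'babc': from fail(15)=13 chase 'c': 13→0 ⇒ 6;  out=∅∪out(6)={2}
  fail(22) 'adba': from fail(21)=13 chase 'a': 13 ⇒ 14;  out={7}∪out(14)={7}
  fail(5) 'aadba': from fail(4)=21 chase 'a': 21 ⇒ 22;  out={0}∪out(22)={0,7}
  fail(10) 'cacda': from fail(9)=19 chase 'a': 19→0 ⇒ 1;  out=∅∪out(1)=∅
  fail(17) 'babcb': from fail(16)=6 chase 'b': 6→0 ⇒ 13;  out=∅∪out(13)=∅
  fail(11) 'cacdab': from fail(10)=1 chase 'b': 1→0 ⇒ 13;  out={1}∪out(13)={1}
  fail(18) 'babcbd': from fail(17)=13 chase 'd': 13→0 ⇒ 0;  out={5}∪out(0)={5}

Text stream:
[0] read 'c'  n0⇒n6  emit P2@[0:0]
[1] read 'd'  n6⇒n0 (via fail)
[2] read 'a'  n0⇒n1
[3] read 'a'  n1⇒n2  emit P3@[2:3]
[4] read 'a'  n2⇒n2 (via fail)  emit P3@[3:4]
[5] read 'c'  n2⇒n12 (via fail)  emit P2@[5:5],P4@[4:5]
[6] read 'd'  n12⇒n19  emit P6@[4:6]
[7] read 'b'  n19⇒n13 (via fail)
[8] read 'd'  n13⇒n0 (via fail)
[9] read 'a'  n0⇒n1
[10] read 'b'  n1⇒n13 (via fail)
[11] read 'd'  n13⇒n0 (via fail)
[12] read 'b'  n0⇒n13
[13] read 'c'  n13⇒n6 (via fail)  emit P2@[13:13]
[14] read 'a'  n6⇒n7
[15] read 'c'  n7⇒n8  emit P2@[15:15],P4@[14:15]
[16] read 'c'  n8⇒n6 (via fail)  emit P2@[16:16]
[17] read 'a'  n6⇒n7
[18] read 'c'  n7⇒n8  emit P2@[18:18],P4@[17:18]
[19] read 'd'  n8⇒n9  emit P6@[17:19]
[20] read 'a'  n9⇒n10
[21] read 'b'  n10⇒n11  emit P1@[16:21]
[22] read 'a'  n11⇒n14 (via fail)
[23] read 'c'  n14⇒n12 (via fail)  emit P2@[23:23],P4@[22:23]
[24] read 'a'  n12⇒n7 (via fail)
[25] read 'b'  n7⇒n13 (via fail)
[26] read 'a'  n13⇒n14
[27] read 'b'  n14⇒n15
[28] read 'c'  n15⇒n16  emit P2@[28:28]
[29] read 'b'  n16⇒n17
[30] read 'd'  n17⇒n18  emit P5@[25:30]
[31] read 'a'  n18⇒n1 (via fail)
[32] read 'a'  n1⇒n2  emit P3@[31:32]
[33] read 'b'  n2⇒n13 (via fail)
[34] read 'a'  n13⇒n14
[35] read 'd'  n14⇒n20 (via fail)
[36] read 'd'  n20⇒n0 (via fail)
[37] read 'a'  n0⇒n1
[38] read 'c'  n1⇒n12  emit P2@[38:38],P4@[37:38]
[39] read 'd'  n12⇒n19  emit P6@[37:39]
[40] read 'c'  n19⇒n6 (via fail)  emit P2@[40:40]
[41] read 'a'  n6⇒n7
[42] read 'a'  n7⇒n2 (via fail)  emit P3@[41:42]
[43] read 'c'  n2⇒n12 (via fail)  emit P2@[43:43],P4@[42:43]

Result: [[0,2],[3,3],[4,3],[5,2],[5,4],[6,6],[13,2],[15,2],[15,4],[16,2],[18,2],[18,4],[19,6],[21,1],[23,2],[23,4],[28,2],[30,5],[32,3],[38,2],[38,4],[39,6],[40,2],[42,3],[43,2],[43,4]]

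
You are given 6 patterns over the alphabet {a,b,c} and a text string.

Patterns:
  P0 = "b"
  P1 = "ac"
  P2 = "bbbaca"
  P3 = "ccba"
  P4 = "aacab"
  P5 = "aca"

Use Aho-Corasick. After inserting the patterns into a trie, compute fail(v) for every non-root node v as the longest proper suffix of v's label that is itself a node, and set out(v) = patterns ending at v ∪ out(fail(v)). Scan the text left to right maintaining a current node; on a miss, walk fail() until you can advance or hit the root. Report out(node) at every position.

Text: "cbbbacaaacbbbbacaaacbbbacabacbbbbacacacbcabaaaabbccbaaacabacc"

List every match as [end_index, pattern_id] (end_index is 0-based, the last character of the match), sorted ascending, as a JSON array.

Construct AC machine:
Trie (insert patterns):
  0='ε' goto a→2 b→1 c→9
  1='b' goto b→4  [P0 ends]
  2='a' goto a→13 c→3
  3='ac' goto a→17  [P1 ends]
  4='bb' goto b→5
  5='bbb' goto a→6
  6='bbba' goto c→7
  7='bbbac' goto a→8
  8='bbbaca' goto ·  [P2 ends]
  9='c' goto c→10
  10='cc' goto b→11
  11='ccb' goto a→12
  12='ccba' goto ·  [P3 ends]
  13='aa' goto c→14
  14='aac' goto a→15
  15='aaca' goto b→16
  16='aacab' goto ·  [P4 ends]
  17='aca' goto ·  [P5 ends]

BFS fail/out derivation:
  n1('b'): parent n0 fail=0; on 'b' 0 → fail=0;  out {0}∪∅={0}
  n2('a'): parent n0 fail=0; on 'a' 0 → fail=0;  out ∅∪∅=∅
  n9('c'): parent n0 fail=0; on 'c' 0 → fail=0;  out ∅∪∅=∅
  n3('ac'): parent n2 fail=0; on 'c' 0 → fail=9;  out {1}∪∅={1}
  n4('bb'): parent n1 fail=0; on 'b' 0 → fail=1;  out ∅∪{0}={0}
  n10('cc'): parent n9 fail=0; on 'c' 0 → fail=9;  out ∅∪∅=∅
  n13('aa'): parent n2 fail=0; on 'a' 0 → fail=2;  out ∅∪∅=∅
  n5('bbb'): parent n4 fail=1; on 'b' 1 → fail=4;  out ∅∪{0}={0}
  n11('ccb'): parent n10 fail=9; on 'b' 9→0 → fail=1;  out ∅∪{0}={0}
  n14('aac'): parent n13 fail=2; on 'c' 2 → fail=3;  out ∅∪{1}={1}
  n17('aca'): parent n3 fail=9; on 'a' 9→0 → fail=2;  out {5}∪∅={5}
  n6('bbba'): parent n5 fail=4; on 'a' 4→1→0 → fail=2;  out ∅∪∅=∅
  n12('ccba'): parent n11 fail=1; on 'a' 1→0 → fail=2;  out {3}∪∅={3}
  n15('aaca'): parent n14 fail=3; on 'a' 3 → fail=17;  out ∅∪{5}={5}
  n7('bbbac'): parent n6 fail=2; on 'c' 2 → fail=3;  out ∅∪{1}={1}
  n16('aacab'): parent n15 fail=17; on 'b' 17→2→0 → fail=1;  out {4}∪{0}={0,4}
  n8('bbbaca'): parent n7 fail=3; on 'a' 3 → fail=17;  out {2}∪{5}={2,5}

Text stream:
pos 0 'c': at 9
pos 1 'b': at 1 (via fail)  → match P0@[1:1]
pos 2 'b': at 4  → match P0@[2:2]
pos 3 'b': at 5  → match P0@[3:3]
pos 4 'a': at 6
pos 5 'c': at 7  → match P1@[4:5]
pos 6 'a': at 8  → match P2@[1:6],P5@[4:6]
pos 7 'a': at 13 (via fail)
pos 8 'a': at 13 (via fail)
pos 9 'c': at 14  → match P1@[8:9]
pos 10 'b': at 1 (via fail)  → match P0@[10:10]
pos 11 'b': at 4  → match P0@[11:11]
pos 12 'b': at 5  → match P0@[12:12]
pos 13 'b': at 5 (via fail)  → match P0@[13:13]
pos 14 'a': at 6
pos 15 'c': at 7  → match P1@[14:15]
pos 16 'a': at 8  → match P2@[11:16],P5@[14:16]
pos 17 'a': at 13 (via fail)
pos 18 'a': at 13 (via fail)
pos 19 'c': at 14  → match P1@[18:19]
pos 20 'b': at 1 (via fail)  → match P0@[20:20]
pos 21 'b': at 4  → match P0@[21:21]
pos 22 'b': at 5  → match P0@[22:22]
pos 23 'a': at 6
pos 24 'c': at 7  → match P1@[23:24]
pos 25 'a': at 8  → match P2@[20:25],P5@[23:25]
pos 26 'b': at 1 (via fail)  → match P0@[26:26]
pos 27 'a': at 2 (via fail)
pos 28 'c': at 3  → match P1@[27:28]
pos 29 'b': at 1 (via fail)  → match P0@[29:29]
pos 30 'b': at 4  → match P0@[30:30]
pos 31 'b': at 5  → match P0@[31:31]
pos 32 'b': at 5 (via fail)  → match P0@[32:32]
pos 33 'a': at 6
pos 34 'c': at 7  → match P1@[33:34]
pos 35 'a': at 8  → match P2@[30:35],P5@[33:35]
pos 36 'c': at 3 (via fail)  → match P1@[35:36]
pos 37 'a': at 17  → match P5@[35:37]
pos 38 'c': at 3 (via fail)  → match P1@[37:38]
pos 39 'b': at 1 (via fail)  → match P0@[39:39]
pos 40 'c': at 9 (via fail)
pos 41 'a': at 2 (via fail)
pos 42 'b': at 1 (via fail)  → match P0@[42:42]
pos 43 'a': at 2 (via fail)
pos 44 'a': at 13
pos 45 'a': at 13 (via fail)
pos 46 'a': at 13 (via fail)
pos 47 'b': at 1 (via fail)  → match P0@[47:47]
pos 48 'b': at 4  → match P0@[48:48]
pos 49 'c': at 9 (via fail)
pos 50 'c': at 10
pos 51 'b': at 11  → match P0@[51:51]
pos 52 'a': at 12  → match P3@[49:52]
pos 53 'a': at 13 (via fail)
pos 54 'a': at 13 (via fail)
pos 55 'c': at 14  → match P1@[54:55]
pos 56 'a': at 15  → match P5@[54:56]
pos 57 'b': at 16  → match P0@[57:57],P4@[53:57]
pos 58 'a': at 2 (via fail)
pos 59 'c': at 3  → match P1@[58:59]
pos 60 'c': at 10 (via fail)

All matches (sorted): [[1,0],[2,0],[3,0],[5,1],[6,2],[6,5],[9,1],[10,0],[11,0],[12,0],[13,0],[15,1],[16,2],[16,5],[19,1],[20,0],[21,0],[22,0],[24,1],[25,2],[25,5],[26,0],[28,1],[29,0],[30,0],[31,0],[32,0],[34,1],[35,2],[35,5],[36,1],[37,5],[38,1],[39,0],[42,0],[47,0],[48,0],[51,0],[52,3],[55,1],[56,5],[57,0],[57,4],[59,1]]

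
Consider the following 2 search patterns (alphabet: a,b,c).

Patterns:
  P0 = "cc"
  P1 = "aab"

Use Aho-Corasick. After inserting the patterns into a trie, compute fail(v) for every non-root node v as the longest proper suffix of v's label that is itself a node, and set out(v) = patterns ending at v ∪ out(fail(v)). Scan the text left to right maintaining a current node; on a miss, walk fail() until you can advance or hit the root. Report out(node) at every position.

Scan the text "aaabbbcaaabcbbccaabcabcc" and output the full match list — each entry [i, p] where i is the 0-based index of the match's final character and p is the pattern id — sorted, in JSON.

Construct AC machine:
Trie (insert patterns):
  n0 'ε': a→3 c→1
  n1 'c': c→2
  n2 'cc': ·  [P0 ends]
  n3 'a': a→4
  n4 'aa': b→5
  n5 'aab': ·  [P1 ends]

BFS fail/out derivation:
  fail(1) 'c': from fail(0)=0 chase 'c': 0 ⇒ 0;  out=∅∪out(0)=∅
  fail(3) 'a': from fail(0)=0 chase 'a': 0 ⇒ 0;  out=∅∪out(0)=∅
  fail(2) 'cc': from fail(1)=0 chase 'c': 0 ⇒ 1;  out={0}∪out(1)={0}
  fail(4) 'aa': from fail(3)=0 chase 'a': 0 ⇒ 3;  out=∅∪out(3)=∅
  fail(5) 'aab': from fail(4)=3 chase 'b': 3→0 ⇒ 0;  out={1}∪out(0)={1}

Run:
i=0 'a': node 0→3
i=1 'a': node 3→4
i=2 'a': node 4→4 ·f
i=3 'b': node 4→5  emit P1@[1:3]
i=4 'b': node 5→0 ·f
i=5 'b': node 0→0
i=6 'c': node 0→1
i=7 'a': node 1→3 ·f
i=8 'a': node 3→4
i=9 'a': node 4→4 ·f
i=10 'b': node 4→5  emit P1@[8:10]
i=11 'c': node 5→1 ·f
i=12 'b': node 1→0 ·f
i=13 'b': node 0→0
i=14 'c': node 0→1
i=15 'c': node 1→2  emit P0@[14:15]
i=16 'a': node 2→3 ·f
i=17 'a': node 3→4
i=18 'b': node 4→5  emit P1@[16:18]
i=19 'c': node 5→1 ·f
i=20 'a': node 1→3 ·f
i=21 'b': node 3→0 ·f
i=22 'c': node 0→1
i=23 'c': node 1→2  emit P0@[22:23]

Matches: [[3,1],[10,1],[15,0],[18,1],[23,0]]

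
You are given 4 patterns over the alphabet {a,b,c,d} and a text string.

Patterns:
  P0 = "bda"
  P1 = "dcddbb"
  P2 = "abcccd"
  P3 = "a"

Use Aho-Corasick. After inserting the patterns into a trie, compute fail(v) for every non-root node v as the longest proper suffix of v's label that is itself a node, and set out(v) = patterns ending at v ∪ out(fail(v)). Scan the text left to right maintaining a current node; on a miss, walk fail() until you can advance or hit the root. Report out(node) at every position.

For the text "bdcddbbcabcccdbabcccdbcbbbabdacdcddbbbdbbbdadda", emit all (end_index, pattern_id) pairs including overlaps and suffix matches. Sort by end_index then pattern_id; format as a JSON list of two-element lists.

Build automaton:
Trie nodes:
  n0 'ε': a→10 b→1 d→4
  n1 'b': d→2
  n2 'bd': a→3
  n3 'bda': ·  [P0 ends]
  n4 'd': c→5
  n5 'dc': d→6
  n6 'dcd': d→7
  n7 'dcdd': b→8
  n8 'dcddb': b→9
  n9 'dcddbb': ·  [P1 ends]
  n10 'a': b→11  [P3 ends]
  n11 'ab': c→12
  n12 'abc': c→13
  n13 'abcc': c→14
  n14 'abccc': d→15
  n15 'abcccd': ·  [P2 ends]

Failure links (BFS by depth):
  fail(1) 'b': from fail(0)=0 chase 'b': 0 ⇒ 0;  out=∅∪out(0)=∅
  fail(4) 'd': from fail(0)=0 chase 'd': 0 ⇒ 0;  out=∅∪out(0)=∅
  fail(10) 'a': from fail(0)=0 chase 'a': 0 ⇒ 0;  out={3}∪out(0)={3}
  fail(2) 'bd': from fail(1)=0 chase 'd': 0 ⇒ 4;  out=∅∪out(4)=∅
  fail(5) 'dc': from fail(4)=0 chase 'c': 0 ⇒ 0;  out=∅∪out(0)=∅
  fail(11) 'ab': from fail(10)=0 chase 'b': 0 ⇒ 1;  out=∅∪out(1)=∅
  fail(3) 'bda': from fail(2)=4 chase 'a': 4→0 ⇒ 10;  out={0}∪out(10)={0,3}
  fail(6) 'dcd': from fail(5)=0 chase 'd': 0 ⇒ 4;  out=∅∪out(4)=∅
  fail(12) 'abc': from fail(11)=1 chase 'c': 1→0 ⇒ 0;  out=∅∪out(0)=∅
  fail(7) 'dcdd': from fail(6)=4 chase 'd': 4→0 ⇒ 4;  out=∅∪out(4)=∅
  fail(13) 'abcc': from fail(12)=0 chase 'c': 0 ⇒ 0;  out=∅∪out(0)=∅
  fail(8) 'dcddb': from fail(7)=4 chase 'b': 4→0 ⇒ 1;  out=∅∪out(1)=∅
  fail(14) 'abccc': from fail(13)=0 chase 'c': 0 ⇒ 0;  out=∅∪out(0)=∅
  fail(9) 'dcddbb': from fail(8)=1 chase 'b': 1→0 ⇒ 1;  out={1}∪out(1)={1}
  fail(15) 'abcccd': from fail(14)=0 chase 'd': 0 ⇒ 4;  out={2}∪out(4)={2}

Scan:
pos 0 'b': at 1
pos 1 'd': at 2
pos 2 'c': at 5 (via fail)
pos 3 'd': at 6
pos 4 'd': at 7
pos 5 'b': at 8
pos 6 'b': at 9  emit P1@[1:6]
pos 7 'c': at 0 (via fail)
pos 8 'a': at 10  emit P3@[8:8]
pos 9 'b': at 11
pos 10 'c': at 12
pos 11 'c': at 13
pos 12 'c': at 14
pos 13 'd': at 15  emit P2@[8:13]
pos 14 'b': at 1 (via fail)
pos 15 'a': at 10 (via fail)  emit P3@[15:15]
pos 16 'b': at 11
pos 17 'c': at 12
pos 18 'c': at 13
pos 19 'c': at 14
pos 20 'd': at 15  emit P2@[15:20]
pos 21 'b': at 1 (via fail)
pos 22 'c': at 0 (via fail)
pos 23 'b': at 1
pos 24 'b': at 1 (via fail)
pos 25 'b': at 1 (via fail)
pos 26 'a': at 10 (via fail)  emit P3@[26:26]
pos 27 'b': at 11
pos 28 'd': at 2 (via fail)
pos 29 'a': at 3  emit P0@[27:29],P3@[29:29]
pos 30 'c': at 0 (via fail)
pos 31 'd': at 4
pos 32 'c': at 5
pos 33 'd': at 6
pos 34 'd': at 7
pos 35 'b': at 8
pos 36 'b': at 9  emit P1@[31:36]
pos 37 'b': at 1 (via fail)
pos 38 'd': at 2
pos 39 'b': at 1 (via fail)
pos 40 'b': at 1 (via fail)
pos 41 'b': at 1 (via fail)
pos 42 'd': at 2
pos 43 'a': at 3  emit P0@[41:43],P3@[43:43]
pos 44 'd': at 4 (via fail)
pos 45 'd': at 4 (via fail)
pos 46 'a': at 10 (via fail)  emit P3@[46:46]

Matches: [[6,1],[8,3],[13,2],[15,3],[20,2],[26,3],[29,0],[29,3],[36,1],[43,0],[43,3],[46,3]]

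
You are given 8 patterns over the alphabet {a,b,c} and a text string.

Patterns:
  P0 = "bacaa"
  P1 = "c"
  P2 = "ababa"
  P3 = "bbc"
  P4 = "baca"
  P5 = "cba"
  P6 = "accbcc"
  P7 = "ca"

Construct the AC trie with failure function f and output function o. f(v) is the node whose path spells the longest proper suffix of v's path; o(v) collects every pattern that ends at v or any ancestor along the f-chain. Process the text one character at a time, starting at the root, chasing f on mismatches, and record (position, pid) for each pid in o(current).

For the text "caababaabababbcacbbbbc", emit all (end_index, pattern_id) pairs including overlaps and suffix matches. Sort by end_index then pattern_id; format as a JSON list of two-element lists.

Build:
Trie nodes:
  n0 'ε': a→7 b→1 c→6
  n1 'b': a→2 b→12
  n2 'ba': c→3
  n3 'bac': a→4
  n4 'baca': a→5  [P4 ends]
  n5 'bacaa': ·  [P0 ends]
  n6 'c': a→21 b→14  [P1 ends]
  n7 'a': b→8 c→16
  n8 'ab': a→9
  n9 'aba': b→10
  n10 'abab': a→11
  n11 'ababa': ·  [P2 ends]
  n12 'bb': c→13
  n13 'bbc': ·  [P3 ends]
  n14 'cb': a→15
  n15 'cba': ·  [P5 ends]
  n16 'ac': c→17
  n17 'acc': b→18
  n18 'accb': c→19
  n19 'accbc': c→20
  n20 'accbcc': ·  [P6 ends]
  n21 'ca': ·  [P7 ends]

Failure links (BFS by depth):
  fail(1) 'b': from fail(0)=0 chase 'b': 0 ⇒ 0;  out=∅∪out(0)=∅
  fail(6) 'c': from fail(0)=0 chase 'c': 0 ⇒ 0;  out={1}∪out(0)={1}
  fail(7) 'a': from fail(0)=0 chase 'a': 0 ⇒ 0;  out=∅∪out(0)=∅
  fail(2) 'ba': from fail(1)=0 chase 'a': 0 ⇒ 7;  out=∅∪out(7)=∅
  fail(8) 'ab': from fail(7)=0 chase 'b': 0 ⇒ 1;  out=∅∪out(1)=∅
  fail(12) 'bb': from fail(1)=0 chase 'b': 0 ⇒ 1;  out=∅∪out(1)=∅
  fail(14) 'cb': from fail(6)=0 chase 'b': 0 ⇒ 1;  out=∅∪out(1)=∅
  fail(16) 'ac': from fail(7)=0 chase 'c': 0 ⇒ 6;  out=∅∪out(6)={1}
  fail(21) 'ca': from fail(6)=0 chase 'a': 0 ⇒ 7;  out={7}∪out(7)={7}
  fail(3) 'bac': from fail(2)=7 chase 'c': 7 ⇒ 16;  out=∅∪out(16)={1}
  fail(9) 'aba': from fail(8)=1 chase 'a': 1 ⇒ 2;  out=∅∪out(2)=∅
  fail(13) 'bbc': from fail(12)=1 chase 'c': 1→0 ⇒ 6;  out={3}∪out(6)={1,3}
  fail(15) 'cba': from fail(14)=1 chase 'a': 1 ⇒ 2;  out={5}∪out(2)={5}
  fail(17) 'acc': from fail(16)=6 chase 'c': 6→0 ⇒ 6;  out=∅∪out(6)={1}
  fail(4) 'baca': from fail(3)=16 chase 'a': 16→6 ⇒ 21;  out={4}∪out(21)={4,7}
  fail(10) 'abab': from fail(9)=2 chase 'b': 2→7 ⇒ 8;  out=∅∪out(8)=∅
  fail(18) 'accb': from fail(17)=6 chase 'b': 6 ⇒ 14;  out=∅∪out(14)=∅
  fail(5) 'bacaa': from fail(4)=21 chase 'a': 21→7→0 ⇒ 7;  out={0}∪out(7)={0}
  fail(11) 'ababa': from fail(10)=8 chase 'a': 8 ⇒ 9;  out={2}∪out(9)={2}
  fail(19) 'accbc': from fail(18)=14 chase 'c': 14→1→0 ⇒ 6;  out=∅∪out(6)={1}
  fail(20) 'accbcc': from fail(19)=6 chase 'c': 6→0 ⇒ 6;  out={6}∪out(6)={1,6}

Text stream:
i=0 'c': node 0→6  emit P1@[0:0]
i=1 'a': node 6→21  emit P7@[0:1]
i=2 'a': node 21→7 (via fail)
i=3 'b': node 7→8
i=4 'a': node 8→9
i=5 'b': node 9→10
i=6 'a': node 10→11  emit P2@[2:6]
i=7 'a': node 11→7 (via fail)
i=8 'b': node 7→8
i=9 'a': node 8→9
i=10 'b': node 9→10
i=11 'a': node 10→11  emit P2@[7:11]
i=12 'b': node 11→10 (via fail)
i=13 'b': node 10→12 (via fail)
i=14 'c': node 12→13  emit P1@[14:14],P3@[12:14]
i=15 'a': node 13→21 (via fail)  emit P7@[14:15]
i=16 'c': node 21→16 (via fail)  emit P1@[16:16]
i=17 'b': node 16→14 (via fail)
i=18 'b': node 14→12 (via fail)
i=19 'b': node 12→12 (via fail)
i=20 'b': node 12→12 (via fail)
i=21 'c': node 12→13  emit P1@[21:21],P3@[19:21]

All matches (sorted): [[0,1],[1,7],[6,2],[11,2],[14,1],[14,3],[15,7],[16,1],[21,1],[21,3]]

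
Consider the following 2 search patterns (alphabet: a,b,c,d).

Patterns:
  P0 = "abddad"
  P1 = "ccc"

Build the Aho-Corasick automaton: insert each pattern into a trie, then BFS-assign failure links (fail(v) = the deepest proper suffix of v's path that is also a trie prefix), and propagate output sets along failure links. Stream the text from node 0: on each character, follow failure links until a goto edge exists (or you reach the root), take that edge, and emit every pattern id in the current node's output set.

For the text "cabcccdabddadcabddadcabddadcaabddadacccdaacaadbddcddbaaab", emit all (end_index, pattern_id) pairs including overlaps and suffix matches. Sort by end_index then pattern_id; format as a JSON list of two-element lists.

Build:
Trie nodes:
  n0 'ε': a→1 c→7
  n1 'a': b→2
  n2 'ab': d→3
  n3 'abd': d→4
  n4 'abdd': a→5
  n5 'abdda': d→6
  n6 'abddad': ·  [P0 ends]
  n7 'c': c→8
  n8 'cc': c→9
  n9 'ccc': ·  [P1 ends]

BFS fail/out derivation:
  fail(1) 'a': from fail(0)=0 chase 'a': 0 ⇒ 0;  out=∅∪out(0)=∅
  fail(7) 'c': from fail(0)=0 chase 'c': 0 ⇒ 0;  out=∅∪out(0)=∅
  fail(2) 'ab': from fail(1)=0 chase 'b': 0 ⇒ 0;  out=∅∪out(0)=∅
  fail(8) 'cc': from fail(7)=0 chase 'c': 0 ⇒ 7;  out=∅∪out(7)=∅
  fail(3) 'abd': from fail(2)=0 chase 'd': 0 ⇒ 0;  out=∅∪out(0)=∅
  fail(9) 'ccc': from fail(8)=7 chase 'c': 7 ⇒ 8;  out={1}∪out(8)={1}
  fail(4) 'abdd': from fail(3)=0 chase 'd': 0 ⇒ 0;  out=∅∪out(0)=∅
  fail(5) 'abdda': from fail(4)=0 chase 'a': 0 ⇒ 1;  out=∅∪out(1)=∅
  fail(6) 'abddad': from fail(5)=1 chase 'd': 1→0 ⇒ 0;  out={0}∪out(0)={0}

Run:
i=0 'c': node 0→7
i=1 'a': node 7→1 ·f
i=2 'b': node 1→2
i=3 'c': node 2→7 ·f
i=4 'c': node 7→8
i=5 'c': node 8→9  → match P1@[3:5]
i=6 'd': node 9→0 ·f
i=7 'a': node 0→1
i=8 'b': node 1→2
i=9 'd': node 2→3
i=10 'd': node 3→4
i=11 'a': node 4→5
i=12 'd': node 5→6  → match P0@[7:12]
i=13 'c': node 6→7 ·f
i=14 'a': node 7→1 ·f
i=15 'b': node 1→2
i=16 'd': node 2→3
i=17 'd': node 3→4
i=18 'a': node 4→5
i=19 'd': node 5→6  → match P0@[14:19]
i=20 'c': node 6→7 ·f
i=21 'a': node 7→1 ·f
i=22 'b': node 1→2
i=23 'd': node 2→3
i=24 'd': node 3→4
i=25 'a': node 4→5
i=26 'd': node 5→6  → match P0@[21:26]
i=27 'c': node 6→7 ·f
i=28 'a': node 7→1 ·f
i=29 'a': node 1→1 ·f
i=30 'b': node 1→2
i=31 'd': node 2→3
i=32 'd': node 3→4
i=33 'a': node 4→5
i=34 'd': node 5→6  → match P0@[29:34]
i=35 'a': node 6→1 ·f
i=36 'c': node 1→7 ·f
i=37 'c': node 7→8
i=38 'c': node 8→9  → match P1@[36:38]
i=39 'd': node 9→0 ·f
i=40 'a': node 0→1
i=41 'a': node 1→1 ·f
i=42 'c': node 1→7 ·f
i=43 'a': node 7→1 ·f
i=44 'a': node 1→1 ·f
i=45 'd': node 1→0 ·f
i=46 'b': node 0→0
i=47 'd': node 0→0
i=48 'd': node 0→0
i=49 'c': node 0→7
i=50 'd': node 7→0 ·f
i=51 'd': node 0→0
i=52 'b': node 0→0
i=53 'a': node 0→1
i=54 'a': node 1→1 ·f
i=55 'a': node 1→1 ·f
i=56 'b': node 1→2

Result: [[5,1],[12,0],[19,0],[26,0],[34,0],[38,1]]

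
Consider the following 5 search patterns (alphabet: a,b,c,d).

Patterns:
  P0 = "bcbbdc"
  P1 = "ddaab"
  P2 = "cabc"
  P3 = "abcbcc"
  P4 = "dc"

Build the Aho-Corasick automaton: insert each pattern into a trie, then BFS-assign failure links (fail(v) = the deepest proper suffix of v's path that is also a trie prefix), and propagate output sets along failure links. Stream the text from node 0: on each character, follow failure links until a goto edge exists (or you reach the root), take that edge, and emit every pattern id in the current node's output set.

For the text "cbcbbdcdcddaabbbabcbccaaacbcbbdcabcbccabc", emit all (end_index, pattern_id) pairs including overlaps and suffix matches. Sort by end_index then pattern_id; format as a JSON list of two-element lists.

Construct AC machine:
Trie (insert patterns):
  n0 'ε': a→16 b→1 c→12 d→7
  n1 'b': c→2
  n2 'bc': b→3
  n3 'bcb': b→4
  n4 'bcbb': d→5
  n5 'bcbbd': c→6
  n6 'bcbbdc': ·  ←P0
  n7 'd': c→22 d→8
  n8 'dd': a→9
  n9 'dda': a→10
  n10 'ddaa': b→11
  n11 'ddaab': ·  ←P1
  n12 'c': a→13
  n13 'ca': b→14
  n14 'cab': c→15
  n15 'cabc': ·  ←P2
  n16 'a': b→17
  n17 'ab': c→18
  n18 'abc': b→19
  n19 'abcb': c→20
  n20 'abcbc': c→21
  n21 'abcbcc': ·  ←P3
  n22 'dc': ·  ←P4

BFS fail/out derivation:
  fail(1) 'b': from fail(0)=0 chase 'b': 0 ⇒ 0;  out=∅∪out(0)=∅
  fail(7) 'd': from fail(0)=0 chase 'd': 0 ⇒ 0;  out=∅∪out(0)=∅
  fail(12) 'c': from fail(0)=0 chase 'c': 0 ⇒ 0;  out=∅∪out(0)=∅
  fail(16) 'a': from fail(0)=0 chase 'a': 0 ⇒ 0;  out=∅∪out(0)=∅
  fail(2) 'bc': from fail(1)=0 chase 'c': 0 ⇒ 12;  out=∅∪out(12)=∅
  fail(8) 'dd': from fail(7)=0 chase 'd': 0 ⇒ 7;  out=∅∪out(7)=∅
  fail(13) 'ca': from fail(12)=0 chase 'a': 0 ⇒ 16;  out=∅∪out(16)=∅
  fail(17) 'ab': from fail(16)=0 chase 'b': 0 ⇒ 1;  out=∅∪out(1)=∅
  fail(22) 'dc': from fail(7)=0 chase 'c': 0 ⇒ 12;  out={4}∪out(12)={4}
  fail(3) 'bcb': from fail(2)=12 chase 'b': 12→0 ⇒ 1;  out=∅∪out(1)=∅
  fail(9) 'dda': from fail(8)=7 chase 'a': 7→0 ⇒ 16;  out=∅∪out(16)=∅
  fail(14) 'cab': from fail(13)=16 chase 'b': 16 ⇒ 17;  out=∅∪out(17)=∅
  fail(18) 'abc': from fail(17)=1 chase 'c': 1 ⇒ 2;  out=∅∪out(2)=∅
  fail(4) 'bcbb': from fail(3)=1 chase 'b': 1→0 ⇒ 1;  out=∅∪out(1)=∅
  fail(10) 'ddaa': from fail(9)=16 chase 'a': 16→0 ⇒ 16;  out=∅∪out(16)=∅
  fail(15) 'cabc': from fail(14)=17 chase 'c': 17 ⇒ 18;  out={2}∪out(18)={2}
  fail(19) 'abcb': from fail(18)=2 chase 'b': 2 ⇒ 3;  out=∅∪out(3)=∅
  fail(5) 'bcbbd': from fail(4)=1 chase 'd': 1→0 ⇒ 7;  out=∅∪out(7)=∅
  fail(11) 'ddaab': from fail(10)=16 chase 'b': 16 ⇒ 17;  out={1}∪out(17)={1}
  fail(20) 'abcbc': from fail(19)=3 chase 'c': 3→1 ⇒ 2;  out=∅∪out(2)=∅
  fail(6) 'bcbbdc': from fail(5)=7 chase 'c': 7 ⇒ 22;  out={0}∪out(22)={0,4}
  fail(21) 'abcbcc': from fail(20)=2 chase 'c': 2→12→0 ⇒ 12;  out={3}∪out(12)={3}

Scan:
[0] read 'c'  n0⇒n12
[1] read 'b'  n12⇒n1 (fail-walked)
[2] read 'c'  n1⇒n2
[3] read 'b'  n2⇒n3
[4] read 'b'  n3⇒n4
[5] read 'd'  n4⇒n5
[6] read 'c'  n5⇒n6  → match P0@[1:6],P4@[5:6]
[7] read 'd'  n6⇒n7 (fail-walked)
[8] read 'c'  n7⇒n22  → match P4@[7:8]
[9] read 'd'  n22⇒n7 (fail-walked)
[10] read 'd'  n7⇒n8
[11] read 'a'  n8⇒n9
[12] read 'a'  n9⇒n10
[13] read 'b'  n10⇒n11  → match P1@[9:13]
[14] read 'b'  n11⇒n1 (fail-walked)
[15] read 'b'  n1⇒n1 (fail-walked)
[16] read 'a'  n1⇒n16 (fail-walked)
[17] read 'b'  n16⇒n17
[18] read 'c'  n17⇒n18
[19] read 'b'  n18⇒n19
[20] read 'c'  n19⇒n20
[21] read 'c'  n20⇒n21  → match P3@[16:21]
[22] read 'a'  n21⇒n13 (fail-walked)
[23] read 'a'  n13⇒n16 (fail-walked)
[24] read 'a'  n16⇒n16 (fail-walked)
[25] read 'c'  n16⇒n12 (fail-walked)
[26] read 'b'  n12⇒n1 (fail-walked)
[27] read 'c'  n1⇒n2
[28] read 'b'  n2⇒n3
[29] read 'b'  n3⇒n4
[30] read 'd'  n4⇒n5
[31] read 'c'  n5⇒n6  → match P0@[26:31],P4@[30:31]
[32] read 'a'  n6⇒n13 (fail-walked)
[33] read 'b'  n13⇒n14
[34] read 'c'  n14⇒n15  → match P2@[31:34]
[35] read 'b'  n15⇒n19 (fail-walked)
[36] read 'c'  n19⇒n20
[37] read 'c'  n20⇒n21  → match P3@[32:37]
[38] read 'a'  n21⇒n13 (fail-walked)
[39] read 'b'  n13⇒n14
[40] read 'c'  n14⇒n15  → match P2@[37:40]

Matches: [[6,0],[6,4],[8,4],[13,1],[21,3],[31,0],[31,4],[34,2],[37,3],[40,2]]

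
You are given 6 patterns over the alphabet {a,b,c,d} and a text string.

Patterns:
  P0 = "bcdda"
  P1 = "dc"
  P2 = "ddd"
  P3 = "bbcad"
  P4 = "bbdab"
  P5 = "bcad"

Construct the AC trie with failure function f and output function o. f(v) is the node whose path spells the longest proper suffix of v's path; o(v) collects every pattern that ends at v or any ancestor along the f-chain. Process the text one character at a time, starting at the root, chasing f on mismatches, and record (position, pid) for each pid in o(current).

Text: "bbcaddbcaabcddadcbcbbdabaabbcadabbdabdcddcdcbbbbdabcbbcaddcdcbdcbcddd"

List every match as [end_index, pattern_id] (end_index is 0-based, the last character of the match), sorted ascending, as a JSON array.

Build automaton:
Trie nodes:
  n0 'ε': b→1 d→6
  n1 'b': b→10 c→2
  n2 'bc': a→17 d→3
  n3 'bcd': d→4
  n4 'bcdd': a→5
  n5 'bcdda': ·  [P0 ends]
  n6 'd': c→7 d→8
  n7 'dc': ·  [P1 ends]
  n8 'dd': d→9
  n9 'ddd': ·  [P2 ends]
  n10 'bb': c→11 d→14
  n11 'bbc': a→12
  n12 'bbca': d→13
  n13 'bbcad': ·  [P3 ends]
  n14 'bbd': a→15
  n15 'bbda': b→16
  n16 'bbdab': ·  [P4 ends]
  n17 'bca': d→18
  n18 'bcad': ·  [P5 ends]

BFS fail/out derivation:
  n1('b'): parent n0 fail=0; on 'b' 0 → fail=0;  out ∅∪∅=∅
  n6('d'): parent n0 fail=0; on 'd' 0 → fail=0;  out ∅∪∅=∅
  n2('bc'): parent n1 fail=0; on 'c' 0 → fail=0;  out ∅∪∅=∅
  n7('dc'): parent n6 fail=0; on 'c' 0 → fail=0;  out {1}∪∅={1}
  n8('dd'): parent n6 fail=0; on 'd' 0 → fail=6;  out ∅∪∅=∅
  n10('bb'): parent n1 fail=0; on 'b' 0 → fail=1;  out ∅∪∅=∅
  n3('bcd'): parent n2 fail=0; on 'd' 0 → fail=6;  out ∅∪∅=∅
  n9('ddd'): parent n8 fail=6; on 'd' 6 → fail=8;  out {2}∪∅={2}
  n11('bbc'): parent n10 fail=1; on 'c' 1 → fail=2;  out ∅∪∅=∅
  n14('bbd'): parent n10 fail=1; on 'd' 1→0 → fail=6;  out ∅∪∅=∅
  n17('bca'): parent n2 fail=0; on 'a' 0 → fail=0;  out ∅∪∅=∅
  n4('bcdd'): parent n3 fail=6; on 'd' 6 → fail=8;  out ∅∪∅=∅
  n12('bbca'): parent n11 fail=2; on 'a' 2 → fail=17;  out ∅∪∅=∅
  n15('bbda'): parent n14 fail=6; on 'a' 6→0 → fail=0;  out ∅∪∅=∅
  n18('bcad'): parent n17 fail=0; on 'd' 0 → fail=6;  out {5}∪∅={5}
  n5('bcdda'): parent n4 fail=8; on 'a' 8→6→0 → fail=0;  out {0}∪∅={0}
  n13('bbcad'): parent n12 fail=17; on 'd' 17 → fail=18;  out {3}∪{5}={3,5}
  n16('bbdab'): parent n15 fail=0; on 'b' 0 → fail=1;  out {4}∪∅={4}

Run:
[0] read 'b'  n0⇒n1
[1] read 'b'  n1⇒n10
[2] read 'c'  n10⇒n11
[3] read 'a'  n11⇒n12
[4] read 'd'  n12⇒n13  ** P3@[0:4],P5@[1:4]
[5] read 'd'  n13⇒n8 (via fail)
[6] read 'b'  n8⇒n1 (via fail)
[7] read 'c'  n1⇒n2
[8] read 'a'  n2⇒n17
[9] read 'a'  n17⇒n0 (via fail)
[10] read 'b'  n0⇒n1
[11] read 'c'  n1⇒n2
[12] read 'd'  n2⇒n3
[13] read 'd'  n3⇒n4
[14] read 'a'  n4⇒n5  ** P0@[10:14]
[15] read 'd'  n5⇒n6 (via fail)
[16] read 'c'  n6⇒n7  ** P1@[15:16]
[17] read 'b'  n7⇒n1 (via fail)
[18] read 'c'  n1⇒n2
[19] read 'b'  n2⇒n1 (via fail)
[20] read 'b'  n1⇒n10
[21] read 'd'  n10⇒n14
[22] read 'a'  n14⇒n15
[23] read 'b'  n15⇒n16  ** P4@[19:23]
[24] read 'a'  n16⇒n0 (via fail)
[25] read 'a'  n0⇒n0
[26] read 'b'  n0⇒n1
[27] read 'b'  n1⇒n10
[28] read 'c'  n10⇒n11
[29] read 'a'  n11⇒n12
[30] read 'd'  n12⇒n13  ** P3@[26:30],P5@[27:30]
[31] read 'a'  n13⇒n0 (via fail)
[32] read 'b'  n0⇒n1
[33] read 'b'  n1⇒n10
[34] read 'd'  n10⇒n14
[35] read 'a'  n14⇒n15
[36] read 'b'  n15⇒n16  ** P4@[32:36]
[37] read 'd'  n16⇒n6 (via fail)
[38] read 'c'  n6⇒n7  ** P1@[37:38]
[39] read 'd'  n7⇒n6 (via fail)
[40] read 'd'  n6⇒n8
[41] read 'c'  n8⇒n7 (via fail)  ** P1@[40:41]
[42] read 'd'  n7⇒n6 (via fail)
[43] read 'c'  n6⇒n7  ** P1@[42:43]
[44] read 'b'  n7⇒n1 (via fail)
[45] read 'b'  n1⇒n10
[46] read 'b'  n10⇒n10 (via fail)
[47] read 'b'  n10⇒n10 (via fail)
[48] read 'd'  n10⇒n14
[49] read 'a'  n14⇒n15
[50] read 'b'  n15⇒n16  ** P4@[46:50]
[51] read 'c'  n16⇒n2 (via fail)
[52] read 'b'  n2⇒n1 (via fail)
[53] read 'b'  n1⇒n10
[54] read 'c'  n10⇒n11
[55] read 'a'  n11⇒n12
[56] read 'd'  n12⇒n13  ** P3@[52:56],P5@[53:56]
[57] read 'd'  n13⇒n8 (via fail)
[58] read 'c'  n8⇒n7 (via fail)  ** P1@[57:58]
[59] read 'd'  n7⇒n6 (via fail)
[60] read 'c'  n6⇒n7  ** P1@[59:60]
[61] read 'b'  n7⇒n1 (via fail)
[62] read 'd'  n1⇒n6 (via fail)
[63] read 'c'  n6⇒n7  ** P1@[62:63]
[64] read 'b'  n7⇒n1 (via fail)
[65] read 'c'  n1⇒n2
[66] read 'd'  n2⇒n3
[67] read 'd'  n3⇒n4
[68] read 'd'  n4⇒n9 (via fail)  ** P2@[66:68]

Matches: [[4,3],[4,5],[14,0],[16,1],[23,4],[30,3],[30,5],[36,4],[38,1],[41,1],[43,1],[50,4],[56,3],[56,5],[58,1],[60,1],[63,1],[68,2]]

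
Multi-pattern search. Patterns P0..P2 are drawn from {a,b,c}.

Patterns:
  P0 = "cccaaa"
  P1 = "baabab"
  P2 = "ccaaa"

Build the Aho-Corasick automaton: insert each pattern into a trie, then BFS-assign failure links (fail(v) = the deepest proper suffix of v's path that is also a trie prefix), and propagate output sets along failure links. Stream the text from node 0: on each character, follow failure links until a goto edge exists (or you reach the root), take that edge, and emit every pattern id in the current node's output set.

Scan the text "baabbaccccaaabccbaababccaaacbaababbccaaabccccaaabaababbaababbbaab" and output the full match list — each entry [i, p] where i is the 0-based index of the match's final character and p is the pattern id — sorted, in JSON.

Construct AC machine:
Trie nodes:
  0='ε' goto b→7 c→1
  1='c' goto c→2
  2='cc' goto a→13 c→3
  3='ccc' goto a→4
  4='ccca' goto a→5
  5='cccaa' goto a→6
  6='cccaaa' goto ·  [P0 ends]
  7='b' goto a→8
  8='ba' goto a→9
  9='baa' goto b→10
  10='baab' goto a→11
  11='baaba' goto b→12
  12='baabab' goto ·  [P1 ends]
  13='cca' goto a→14
  14='ccaa' goto a→15
  15='ccaaa' goto ·  [P2 ends]

BFS fail/out derivation:
  n1('c'): parent n0 fail=0; on 'c' 0 → fail=0;  out ∅∪∅=∅
  n7('b'): parent n0 fail=0; on 'b' 0 → fail=0;  out ∅∪∅=∅
  n2('cc'): parent n1 fail=0; on 'c' 0 → fail=1;  out ∅∪∅=∅
  n8('ba'): parent n7 fail=0; on 'a' 0 → fail=0;  out ∅∪∅=∅
  n3('ccc'): parent n2 fail=1; on 'c' 1 → fail=2;  out ∅∪∅=∅
  n9('baa'): parent n8 fail=0; on 'a' 0 → fail=0;  out ∅∪∅=∅
  n13('cca'): parent n2 fail=1; on 'a' 1→0 → fail=0;  out ∅∪∅=∅
  n4('ccca'): parent n3 fail=2; on 'a' 2 → fail=13;  out ∅∪∅=∅
  n10('baab'): parent n9 fail=0; on 'b' 0 → fail=7;  out ∅∪∅=∅
  n14('ccaa'): parent n13 fail=0; on 'a' 0 → fail=0;  out ∅∪∅=∅
  n5('cccaa'): parent n4 fail=13; on 'a' 13 → fail=14;  out ∅∪∅=∅
  n11('baaba'): parent n10 fail=7; on 'a' 7 → fail=8;  out ∅∪∅=∅
  n15('ccaaa'): parent n14 fail=0; on 'a' 0 → fail=0;  out {2}∪∅={2}
  n6('cccaaa'): parent n5 fail=14; on 'a' 14 → fail=15;  out {0}∪{2}={0,2}
  n12('baabab'): parent n11 fail=8; on 'b' 8→0 → fail=7;  out {1}∪∅={1}

Scan:
pos 0 'b': at 7
pos 1 'a': at 8
pos 2 'a': at 9
pos 3 'b': at 10
pos 4 'b': at 7 ·f
pos 5 'a': at 8
pos 6 'c': at 1 ·f
pos 7 'c': at 2
pos 8 'c': at 3
pos 9 'c': at 3 ·f
pos 10 'a': at 4
pos 11 'a': at 5
pos 12 'a': at 6  emit P0@[7:12],P2@[8:12]
pos 13 'b': at 7 ·f
pos 14 'c': at 1 ·f
pos 15 'c': at 2
pos 16 'b': at 7 ·f
pos 17 'a': at 8
pos 18 'a': at 9
pos 19 'b': at 10
pos 20 'a': at 11
pos 21 'b': at 12  emit P1@[16:21]
pos 22 'c': at 1 ·f
pos 23 'c': at 2
pos 24 'a': at 13
pos 25 'a': at 14
pos 26 'a': at 15  emit P2@[22:26]
pos 27 'c': at 1 ·f
pos 28 'b': at 7 ·f
pos 29 'a': at 8
pos 30 'a': at 9
pos 31 'b': at 10
pos 32 'a': at 11
pos 33 'b': at 12  emit P1@[28:33]
pos 34 'b': at 7 ·f
pos 35 'c': at 1 ·f
pos 36 'c': at 2
pos 37 'a': at 13
pos 38 'a': at 14
pos 39 'a': at 15  emit P2@[35:39]
pos 40 'b': at 7 ·f
pos 41 'c': at 1 ·f
pos 42 'c': at 2
pos 43 'c': at 3
pos 44 'c': at 3 ·f
pos 45 'a': at 4
pos 46 'a': at 5
pos 47 'a': at 6  emit P0@[42:47],P2@[43:47]
pos 48 'b': at 7 ·f
pos 49 'a': at 8
pos 50 'a': at 9
pos 51 'b': at 10
pos 52 'a': at 11
pos 53 'b': at 12  emit P1@[48:53]
pos 54 'b': at 7 ·f
pos 55 'a': at 8
pos 56 'a': at 9
pos 57 'b': at 10
pos 58 'a': at 11
pos 59 'b': at 12  emit P1@[54:59]
pos 60 'b': at 7 ·f
pos 61 'b': at 7 ·f
pos 62 'a': at 8
pos 63 'a': at 9
pos 64 'b': at 10

All matches (sorted): [[12,0],[12,2],[21,1],[26,2],[33,1],[39,2],[47,0],[47,2],[53,1],[59,1]]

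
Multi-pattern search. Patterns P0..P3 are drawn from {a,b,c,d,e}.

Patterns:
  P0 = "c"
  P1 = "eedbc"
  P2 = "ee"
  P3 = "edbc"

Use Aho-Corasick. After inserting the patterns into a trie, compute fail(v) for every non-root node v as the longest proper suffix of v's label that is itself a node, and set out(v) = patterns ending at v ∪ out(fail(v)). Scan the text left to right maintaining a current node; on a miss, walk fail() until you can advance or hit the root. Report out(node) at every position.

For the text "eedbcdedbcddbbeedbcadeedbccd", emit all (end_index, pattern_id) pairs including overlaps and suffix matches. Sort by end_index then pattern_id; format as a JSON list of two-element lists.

Build automaton:
Trie (insert patterns):
  0='ε' goto c→1 e→2
  1='c' goto ·  [P0 ends]
  2='e' goto d→7 e→3
  3='ee' goto d→4  [P2 ends]
  4='eed' goto b→5
  5='eedb' goto c→6
  6='eedbc' goto ·  [P1 ends]
  7='ed' goto b→8
  8='edb' goto c→9
  9='edbc' goto ·  [P3 ends]

Failure links (BFS by depth):
  fail(1) 'c': from fail(0)=0 chase 'c': 0 ⇒ 0;  out={0}∪out(0)={0}
  fail(2) 'e': from fail(0)=0 chase 'e': 0 ⇒ 0;  out=∅∪out(0)=∅
  fail(3) 'ee': from fail(2)=0 chase 'e': 0 ⇒ 2;  out={2}∪out(2)={2}
  fail(7) 'ed': from fail(2)=0 chase 'd': 0 ⇒ 0;  out=∅∪out(0)=∅
  fail(4) 'eed': from fail(3)=2 chase 'd': 2 ⇒ 7;  out=∅∪out(7)=∅
  fail(8) 'edb': from fail(7)=0 chase 'b': 0 ⇒ 0;  out=∅∪out(0)=∅
  fail(5) 'eedb': from fail(4)=7 chase 'b': 7 ⇒ 8;  out=∅∪out(8)=∅
  fail(9) 'edbc': from fail(8)=0 chase 'c': 0 ⇒ 1;  out={3}∪out(1)={0,3}
  fail(6) 'eedbc': from fail(5)=8 chase 'c': 8 ⇒ 9;  out={1}∪out(9)={0,1,3}

Run:
pos 0 'e': at 2
pos 1 'e': at 3  emit P2@[0:1]
pos 2 'd': at 4
pos 3 'b': at 5
pos 4 'c': at 6  emit P0@[4:4],P1@[0:4],P3@[1:4]
pos 5 'd': at 0 (via fail)
pos 6 'e': at 2
pos 7 'd': at 7
pos 8 'b': at 8
pos 9 'c': at 9  emit P0@[9:9],P3@[6:9]
pos 10 'd': at 0 (via fail)
pos 11 'd': at 0
pos 12 'b': at 0
pos 13 'b': at 0
pos 14 'e': at 2
pos 15 'e': at 3  emit P2@[14:15]
pos 16 'd': at 4
pos 17 'b': at 5
pos 18 'c': at 6  emit P0@[18:18],P1@[14:18],P3@[15:18]
pos 19 'a': at 0 (via fail)
pos 20 'd': at 0
pos 21 'e': at 2
pos 22 'e': at 3  emit P2@[21:22]
pos 23 'd': at 4
pos 24 'b': at 5
pos 25 'c': at 6  emit P0@[25:25],P1@[21:25],P3@[22:25]
pos 26 'c': at 1 (via fail)  emit P0@[26:26]
pos 27 'd': at 0 (via fail)

All matches (sorted): [[1,2],[4,0],[4,1],[4,3],[9,0],[9,3],[15,2],[18,0],[18,1],[18,3],[22,2],[25,0],[25,1],[25,3],[26,0]]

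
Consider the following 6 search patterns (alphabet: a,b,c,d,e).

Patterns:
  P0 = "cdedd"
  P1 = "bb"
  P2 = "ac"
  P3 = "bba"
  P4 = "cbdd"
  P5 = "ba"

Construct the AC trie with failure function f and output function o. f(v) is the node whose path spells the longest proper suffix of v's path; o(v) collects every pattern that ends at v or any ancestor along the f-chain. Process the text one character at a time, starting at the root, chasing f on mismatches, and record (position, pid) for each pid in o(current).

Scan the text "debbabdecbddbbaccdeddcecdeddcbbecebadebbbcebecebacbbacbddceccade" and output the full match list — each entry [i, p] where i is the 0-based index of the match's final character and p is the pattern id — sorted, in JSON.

Construct AC machine:
Trie nodes:
  0='ε' goto a→8 b→6 c→1
  1='c' goto b→11 d→2
  2='cd' goto e→3
  3='cde' goto d→4
  4='cded' goto d→5
  5='cdedd' goto ·  ←P0
  6='b' goto a→14 b→7
  7='bb' goto a→10  ←P1
  8='a' goto c→9
  9='ac' goto ·  ←P2
  10='bba' goto ·  ←P3
  11='cb' goto d→12
  12='cbd' goto d→13
  13='cbdd' goto ·  ←P4
  14='ba' goto ·  ←P5

Failure links (BFS by depth):
  fail(1) 'c': from fail(0)=0 chase 'c': 0 ⇒ 0;  out=∅∪out(0)=∅
  fail(6) 'b': from fail(0)=0 chase 'b': 0 ⇒ 0;  out=∅∪out(0)=∅
  fail(8) 'a': from fail(0)=0 chase 'a': 0 ⇒ 0;  out=∅∪out(0)=∅
  fail(2) 'cd': from fail(1)=0 chase 'd': 0 ⇒ 0;  out=∅∪out(0)=∅
  fail(7) 'bb': from fail(6)=0 chase 'b': 0 ⇒ 6;  out={1}∪out(6)={1}
  fail(9) 'ac': from fail(8)=0 chase 'c': 0 ⇒ 1;  out={2}∪out(1)={2}
  fail(11) 'cb': from fail(1)=0 chase 'b': 0 ⇒ 6;  out=∅∪out(6)=∅
  fail(14) 'ba': from fail(6)=0 chase 'a': 0 ⇒ 8;  out={5}∪out(8)={5}
  fail(3) 'cde': from fail(2)=0 chase 'e': 0 ⇒ 0;  out=∅∪out(0)=∅
  fail(10) 'bba': from fail(7)=6 chase 'a': 6 ⇒ 14;  out={3}∪out(14)={3,5}
  fail(12) 'cbd': from fail(11)=6 chase 'd': 6→0 ⇒ 0;  out=∅∪out(0)=∅
  fail(4) 'cded': from fail(3)=0 chase 'd': 0 ⇒ 0;  out=∅∪out(0)=∅
  fail(13) 'cbdd': from fail(12)=0 chase 'd': 0 ⇒ 0;  out={4}∪out(0)={4}
  fail(5) 'cdedd': from fail(4)=0 chase 'd': 0 ⇒ 0;  out={0}∪out(0)={0}

Text stream:
pos 0 'd': at 0
pos 1 'e': at 0
pos 2 'b': at 6
pos 3 'b': at 7  → match P1@[2:3]
pos 4 'a': at 10  → match P3@[2:4],P5@[3:4]
pos 5 'b': at 6 (via fail)
pos 6 'd': at 0 (via fail)
pos 7 'e': at 0
pos 8 'c': at 1
pos 9 'b': at 11
pos 10 'd': at 12
pos 11 'd': at 13  → match P4@[8:11]
pos 12 'b': at 6 (via fail)
pos 13 'b': at 7  → match P1@[12:13]
pos 14 'a': at 10  → match P3@[12:14],P5@[13:14]
pos 15 'c': at 9 (via fail)  → match P2@[14:15]
pos 16 'c': at 1 (via fail)
pos 17 'd': at 2
pos 18 'e': at 3
pos 19 'd': at 4
pos 20 'd': at 5  → match P0@[16:20]
pos 21 'c': at 1 (via fail)
pos 22 'e': at 0 (via fail)
pos 23 'c': at 1
pos 24 'd': at 2
pos 25 'e': at 3
pos 26 'd': at 4
pos 27 'd': at 5  → match P0@[23:27]
pos 28 'c': at 1 (via fail)
pos 29 'b': at 11
pos 30 'b': at 7 (via fail)  → match P1@[29:30]
pos 31 'e': at 0 (via fail)
pos 32 'c': at 1
pos 33 'e': at 0 (via fail)
pos 34 'b': at 6
pos 35 'a': at 14  → match P5@[34:35]
pos 36 'd': at 0 (via fail)
pos 37 'e': at 0
pos 38 'b': at 6
pos 39 'b': at 7  → match P1@[38:39]
pos 40 'b': at 7 (via fail)  → match P1@[39:40]
pos 41 'c': at 1 (via fail)
pos 42 'e': at 0 (via fail)
pos 43 'b': at 6
pos 44 'e': at 0 (via fail)
pos 45 'c': at 1
pos 46 'e': at 0 (via fail)
pos 47 'b': at 6
pos 48 'a': at 14  → match P5@[47:48]
pos 49 'c': at 9 (via fail)  → match P2@[48:49]
pos 50 'b': at 11 (via fail)
pos 51 'b': at 7 (via fail)  → match P1@[50:51]
pos 52 'a': at 10  → match P3@[50:52],P5@[51:52]
pos 53 'c': at 9 (via fail)  → match P2@[52:53]
pos 54 'b': at 11 (via fail)
pos 55 'd': at 12
pos 56 'd': at 13  → match P4@[53:56]
pos 57 'c': at 1 (via fail)
pos 58 'e': at 0 (via fail)
pos 59 'c': at 1
pos 60 'c': at 1 (via fail)
pos 61 'a': at 8 (via fail)
pos 62 'd': at 0 (via fail)
pos 63 'e': at 0

Result: [[3,1],[4,3],[4,5],[11,4],[13,1],[14,3],[14,5],[15,2],[20,0],[27,0],[30,1],[35,5],[39,1],[40,1],[48,5],[49,2],[51,1],[52,3],[52,5],[53,2],[56,4]]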